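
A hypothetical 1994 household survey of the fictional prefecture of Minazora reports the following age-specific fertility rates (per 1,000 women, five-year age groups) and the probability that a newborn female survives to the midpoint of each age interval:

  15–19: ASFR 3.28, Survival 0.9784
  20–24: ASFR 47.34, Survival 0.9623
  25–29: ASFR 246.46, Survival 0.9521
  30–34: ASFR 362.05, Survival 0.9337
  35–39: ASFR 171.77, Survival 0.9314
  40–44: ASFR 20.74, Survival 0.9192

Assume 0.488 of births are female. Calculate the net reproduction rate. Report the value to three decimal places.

Proportion female at birth = 0.488.
Weighting each age-specific rate by interval width and survival:
  15–19: 5 × 3.28/1000 × 0.9784 = 0.01605
  20–24: 5 × 47.34/1000 × 0.9623 = 0.22778
  25–29: 5 × 246.46/1000 × 0.9521 = 1.17327
  30–34: 5 × 362.05/1000 × 0.9337 = 1.69023
  35–39: 5 × 171.77/1000 × 0.9314 = 0.79993
  40–44: 5 × 20.74/1000 × 0.9192 = 0.09532
Sum = 4.00258
NRR = 0.488 × 4.00258 = 1.95326
An NRR exceeding 1 indicates intrinsic growth under these rates.

1.953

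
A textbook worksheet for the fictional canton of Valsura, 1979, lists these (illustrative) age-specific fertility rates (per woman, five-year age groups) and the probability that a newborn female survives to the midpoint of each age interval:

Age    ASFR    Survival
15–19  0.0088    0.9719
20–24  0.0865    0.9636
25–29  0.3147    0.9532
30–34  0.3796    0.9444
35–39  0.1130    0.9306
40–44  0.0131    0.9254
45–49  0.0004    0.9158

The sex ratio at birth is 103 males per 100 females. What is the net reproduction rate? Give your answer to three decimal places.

2.138

Proportion female at birth = 100 / (100 + 103) = 0.49261.
Survival-weighted fertility by age (5·fₓ·Sₓ):
  15–19: 5 × 0.0088 × 0.9719 = 0.04276
  20–24: 5 × 0.0865 × 0.9636 = 0.41676
  25–29: 5 × 0.3147 × 0.9532 = 1.49986
  30–34: 5 × 0.3796 × 0.9444 = 1.79247
  35–39: 5 × 0.1130 × 0.9306 = 0.52579
  40–44: 5 × 0.0131 × 0.9254 = 0.06061
  45–49: 5 × 0.0004 × 0.9158 = 0.00183
Sum = 4.34008
NRR = 0.49261 × 4.34008 = 2.13797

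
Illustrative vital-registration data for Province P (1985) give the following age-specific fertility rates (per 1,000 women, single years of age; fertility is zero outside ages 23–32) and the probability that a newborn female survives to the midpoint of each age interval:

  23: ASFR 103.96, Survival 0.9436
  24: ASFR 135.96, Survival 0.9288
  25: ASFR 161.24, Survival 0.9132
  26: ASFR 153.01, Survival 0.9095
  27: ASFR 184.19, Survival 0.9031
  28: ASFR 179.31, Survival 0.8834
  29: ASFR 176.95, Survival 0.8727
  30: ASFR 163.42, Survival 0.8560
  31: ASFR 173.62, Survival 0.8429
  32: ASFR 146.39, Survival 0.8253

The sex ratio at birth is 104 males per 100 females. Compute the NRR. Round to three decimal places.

Proportion female at birth = 100 / (100 + 104) = 0.49020.
Each age group contributes 1 × ASFR × survival:
  23: 1 × 103.96/1000 × 0.9436 = 0.09810
  24: 1 × 135.96/1000 × 0.9288 = 0.12628
  25: 1 × 161.24/1000 × 0.9132 = 0.14724
  26: 1 × 153.01/1000 × 0.9095 = 0.13916
  27: 1 × 184.19/1000 × 0.9031 = 0.16634
  28: 1 × 179.31/1000 × 0.8834 = 0.15840
  29: 1 × 176.95/1000 × 0.8727 = 0.15442
  30: 1 × 163.42/1000 × 0.8560 = 0.13989
  31: 1 × 173.62/1000 × 0.8429 = 0.14634
  32: 1 × 146.39/1000 × 0.8253 = 0.12082
Sum = 1.39699
NRR = 0.49020 × 1.39699 = 0.68480

0.685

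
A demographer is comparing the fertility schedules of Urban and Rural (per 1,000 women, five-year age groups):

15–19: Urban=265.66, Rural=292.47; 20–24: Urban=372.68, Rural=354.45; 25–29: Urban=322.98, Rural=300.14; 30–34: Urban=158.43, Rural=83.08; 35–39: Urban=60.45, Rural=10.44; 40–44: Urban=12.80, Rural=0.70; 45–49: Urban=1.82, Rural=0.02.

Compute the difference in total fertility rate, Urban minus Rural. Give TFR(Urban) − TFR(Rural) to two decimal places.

0.77

Urban:
  Sum of ASFRs = 265.66 + 372.68 + 322.98 + 158.43 + 60.45 + 12.80 + 1.82 = 1194.82
  TFR = 5 × 1194.82 / 1000 = 5.9741
Rural:
  Sum of ASFRs = 292.47 + 354.45 + 300.14 + 83.08 + 10.44 + 0.70 + 0.02 = 1041.30
  TFR = 5 × 1041.30 / 1000 = 5.2065
Difference = 5.9741 − 5.2065 = 0.7676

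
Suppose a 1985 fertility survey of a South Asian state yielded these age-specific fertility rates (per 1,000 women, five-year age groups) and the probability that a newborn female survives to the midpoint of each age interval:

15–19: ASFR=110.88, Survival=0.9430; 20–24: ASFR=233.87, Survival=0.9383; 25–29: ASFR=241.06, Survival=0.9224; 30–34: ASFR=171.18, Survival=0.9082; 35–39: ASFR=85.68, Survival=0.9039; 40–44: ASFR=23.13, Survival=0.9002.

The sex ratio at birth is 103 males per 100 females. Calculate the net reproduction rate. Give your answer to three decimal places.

Proportion female at birth = 100 / (100 + 103) = 0.49261.
Survival-weighted fertility by age (5·fₓ·Sₓ):
  15–19: 5 × 110.88/1000 × 0.9430 = 0.52280
  20–24: 5 × 233.87/1000 × 0.9383 = 1.09720
  25–29: 5 × 241.06/1000 × 0.9224 = 1.11177
  30–34: 5 × 171.18/1000 × 0.9082 = 0.77733
  35–39: 5 × 85.68/1000 × 0.9039 = 0.38723
  40–44: 5 × 23.13/1000 × 0.9002 = 0.10411
Sum = 4.00044
NRR = 0.49261 × 4.00044 = 1.97066
With NRR above 1 the population is above replacement fertility.

1.971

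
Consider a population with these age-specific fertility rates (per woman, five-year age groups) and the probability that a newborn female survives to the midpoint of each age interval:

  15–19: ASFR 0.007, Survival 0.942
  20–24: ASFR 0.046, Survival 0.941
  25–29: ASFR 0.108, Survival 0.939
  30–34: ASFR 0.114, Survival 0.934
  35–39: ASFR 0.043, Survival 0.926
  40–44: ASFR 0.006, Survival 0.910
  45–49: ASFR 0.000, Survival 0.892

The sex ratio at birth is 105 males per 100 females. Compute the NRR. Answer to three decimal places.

Proportion female at birth = 100 / (100 + 105) = 0.48780.
Per-age-group product (5 × ASFR × survival probability):
  15–19: 5 × 0.007 × 0.942 = 0.03297
  20–24: 5 × 0.046 × 0.941 = 0.21643
  25–29: 5 × 0.108 × 0.939 = 0.50706
  30–34: 5 × 0.114 × 0.934 = 0.53238
  35–39: 5 × 0.043 × 0.926 = 0.19909
  40–44: 5 × 0.006 × 0.910 = 0.02730
  45–49: 5 × 0.000 × 0.892 = 0.00000
Sum = 1.51523
NRR = 0.48780 × 1.51523 = 0.73913

0.739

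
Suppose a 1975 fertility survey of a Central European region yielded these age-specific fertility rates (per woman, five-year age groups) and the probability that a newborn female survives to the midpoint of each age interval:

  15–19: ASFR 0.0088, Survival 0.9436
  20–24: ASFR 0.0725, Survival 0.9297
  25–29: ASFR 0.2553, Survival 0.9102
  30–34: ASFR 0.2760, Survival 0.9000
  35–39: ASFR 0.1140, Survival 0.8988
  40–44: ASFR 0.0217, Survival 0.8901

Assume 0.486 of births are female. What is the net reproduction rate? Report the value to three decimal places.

1.648

Proportion female at birth = 0.486.
Per-age-group product (5 × ASFR × survival probability):
  15–19: 5 × 0.0088 × 0.9436 = 0.04152
  20–24: 5 × 0.0725 × 0.9297 = 0.33702
  25–29: 5 × 0.2553 × 0.9102 = 1.16187
  30–34: 5 × 0.2760 × 0.9000 = 1.24200
  35–39: 5 × 0.1140 × 0.8988 = 0.51232
  40–44: 5 × 0.0217 × 0.8901 = 0.09658
Sum = 3.39131
NRR = 0.486 × 3.39131 = 1.64818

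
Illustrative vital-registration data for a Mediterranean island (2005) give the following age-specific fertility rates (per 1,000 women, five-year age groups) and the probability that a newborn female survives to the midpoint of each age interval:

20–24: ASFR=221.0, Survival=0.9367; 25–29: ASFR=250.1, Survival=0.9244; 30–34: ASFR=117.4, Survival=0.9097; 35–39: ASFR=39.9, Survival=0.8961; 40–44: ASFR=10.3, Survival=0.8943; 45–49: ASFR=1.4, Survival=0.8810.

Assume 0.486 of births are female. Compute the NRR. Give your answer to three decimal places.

Proportion female at birth = 0.486.
Each age group contributes 5 × ASFR × survival:
  20–24: 5 × 221.0/1000 × 0.9367 = 1.03505
  25–29: 5 × 250.1/1000 × 0.9244 = 1.15596
  30–34: 5 × 117.4/1000 × 0.9097 = 0.53399
  35–39: 5 × 39.9/1000 × 0.8961 = 0.17877
  40–44: 5 × 10.3/1000 × 0.8943 = 0.04606
  45–49: 5 × 1.4/1000 × 0.8810 = 0.00617
Sum = 2.95600
NRR = 0.486 × 2.95600 = 1.43662

1.437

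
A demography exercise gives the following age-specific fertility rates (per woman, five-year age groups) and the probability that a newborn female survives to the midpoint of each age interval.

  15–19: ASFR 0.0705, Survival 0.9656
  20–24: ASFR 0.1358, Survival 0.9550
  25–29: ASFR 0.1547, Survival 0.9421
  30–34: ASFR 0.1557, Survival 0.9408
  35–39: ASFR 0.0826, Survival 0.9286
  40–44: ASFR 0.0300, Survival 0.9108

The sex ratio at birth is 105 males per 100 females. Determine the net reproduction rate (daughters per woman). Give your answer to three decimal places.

1.449

Proportion female at birth = 100 / (100 + 105) = 0.48780.
Weighting each age-specific rate by interval width and survival:
  15–19: 5 × 0.0705 × 0.9656 = 0.34037
  20–24: 5 × 0.1358 × 0.9550 = 0.64845
  25–29: 5 × 0.1547 × 0.9421 = 0.72871
  30–34: 5 × 0.1557 × 0.9408 = 0.73241
  35–39: 5 × 0.0826 × 0.9286 = 0.38351
  40–44: 5 × 0.0300 × 0.9108 = 0.13662
Sum = 2.97007
NRR = 0.48780 × 2.97007 = 1.44880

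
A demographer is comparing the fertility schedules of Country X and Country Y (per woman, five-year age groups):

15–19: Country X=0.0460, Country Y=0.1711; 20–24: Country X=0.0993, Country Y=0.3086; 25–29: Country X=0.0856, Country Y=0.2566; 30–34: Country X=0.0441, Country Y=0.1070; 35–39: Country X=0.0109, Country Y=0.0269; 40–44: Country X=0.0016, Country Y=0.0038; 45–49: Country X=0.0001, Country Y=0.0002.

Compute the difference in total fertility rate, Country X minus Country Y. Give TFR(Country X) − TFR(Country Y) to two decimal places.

-2.93

Country X:
  Sum of ASFRs = 0.0460 + 0.0993 + 0.0856 + 0.0441 + 0.0109 + 0.0016 + 0.0001 = 0.2876
  TFR = 5 × 0.2876 = 1.438
Country Y:
  Sum of ASFRs = 0.1711 + 0.3086 + 0.2566 + 0.1070 + 0.0269 + 0.0038 + 0.0002 = 0.8742
  TFR = 5 × 0.8742 = 4.371
Difference = 1.438 − 4.371 = -2.933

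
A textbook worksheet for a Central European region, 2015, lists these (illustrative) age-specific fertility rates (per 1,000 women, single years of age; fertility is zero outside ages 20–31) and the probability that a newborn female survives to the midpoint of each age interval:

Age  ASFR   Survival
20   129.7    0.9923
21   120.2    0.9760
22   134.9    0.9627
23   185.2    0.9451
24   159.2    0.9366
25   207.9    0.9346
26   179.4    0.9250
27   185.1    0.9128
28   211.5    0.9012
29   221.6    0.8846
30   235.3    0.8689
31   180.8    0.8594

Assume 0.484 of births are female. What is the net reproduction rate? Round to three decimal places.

Proportion female at birth = 0.484.
Weighting each age-specific rate by interval width and survival:
  20: 1 × 129.7/1000 × 0.9923 = 0.12870
  21: 1 × 120.2/1000 × 0.9760 = 0.11732
  22: 1 × 134.9/1000 × 0.9627 = 0.12987
  23: 1 × 185.2/1000 × 0.9451 = 0.17503
  24: 1 × 159.2/1000 × 0.9366 = 0.14911
  25: 1 × 207.9/1000 × 0.9346 = 0.19430
  26: 1 × 179.4/1000 × 0.9250 = 0.16595
  27: 1 × 185.1/1000 × 0.9128 = 0.16896
  28: 1 × 211.5/1000 × 0.9012 = 0.19060
  29: 1 × 221.6/1000 × 0.8846 = 0.19603
  30: 1 × 235.3/1000 × 0.8689 = 0.20445
  31: 1 × 180.8/1000 × 0.8594 = 0.15538
Sum = 1.97570
NRR = 0.484 × 1.97570 = 0.95624
NRR < 1, so the cohort does not fully replace itself.

0.956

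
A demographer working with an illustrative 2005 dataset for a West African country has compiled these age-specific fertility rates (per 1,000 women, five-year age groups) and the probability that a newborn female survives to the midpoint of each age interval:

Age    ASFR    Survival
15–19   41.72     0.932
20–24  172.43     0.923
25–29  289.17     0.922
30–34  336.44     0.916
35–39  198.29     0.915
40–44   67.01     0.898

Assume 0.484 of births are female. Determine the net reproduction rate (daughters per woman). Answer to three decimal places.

2.455

Proportion female at birth = 0.484.
Weighting each age-specific rate by interval width and survival:
  15–19: 5 × 41.72/1000 × 0.932 = 0.19442
  20–24: 5 × 172.43/1000 × 0.923 = 0.79576
  25–29: 5 × 289.17/1000 × 0.922 = 1.33307
  30–34: 5 × 336.44/1000 × 0.916 = 1.54090
  35–39: 5 × 198.29/1000 × 0.915 = 0.90718
  40–44: 5 × 67.01/1000 × 0.898 = 0.30087
Sum = 5.07220
NRR = 0.484 × 5.07220 = 2.45494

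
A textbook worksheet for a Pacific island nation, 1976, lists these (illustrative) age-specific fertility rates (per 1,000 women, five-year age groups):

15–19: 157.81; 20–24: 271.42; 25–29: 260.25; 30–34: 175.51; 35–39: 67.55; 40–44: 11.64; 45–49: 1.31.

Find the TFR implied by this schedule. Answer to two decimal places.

Sum of ASFRs = 157.81 + 271.42 + 260.25 + 175.51 + 67.55 + 11.64 + 1.31 = 945.49
TFR = 5 × 945.49 / 1000 = 4.72745

4.73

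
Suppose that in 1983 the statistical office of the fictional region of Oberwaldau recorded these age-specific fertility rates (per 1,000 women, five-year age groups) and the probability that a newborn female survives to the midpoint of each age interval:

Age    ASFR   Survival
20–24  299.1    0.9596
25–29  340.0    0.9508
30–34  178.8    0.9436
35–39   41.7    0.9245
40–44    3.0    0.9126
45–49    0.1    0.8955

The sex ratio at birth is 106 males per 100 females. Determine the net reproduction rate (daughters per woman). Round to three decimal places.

Proportion female at birth = 100 / (100 + 106) = 0.48544.
Survival-weighted fertility by age (5·fₓ·Sₓ):
  20–24: 5 × 299.1/1000 × 0.9596 = 1.43508
  25–29: 5 × 340.0/1000 × 0.9508 = 1.61636
  30–34: 5 × 178.8/1000 × 0.9436 = 0.84358
  35–39: 5 × 41.7/1000 × 0.9245 = 0.19276
  40–44: 5 × 3.0/1000 × 0.9126 = 0.01369
  45–49: 5 × 0.1/1000 × 0.8955 = 0.00045
Sum = 4.10192
NRR = 0.48544 × 4.10192 = 1.99124

1.991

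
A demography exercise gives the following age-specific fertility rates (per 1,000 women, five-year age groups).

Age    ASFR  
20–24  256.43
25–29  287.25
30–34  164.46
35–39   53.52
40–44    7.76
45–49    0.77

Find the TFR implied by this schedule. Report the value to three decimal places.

3.851

Sum of ASFRs = 256.43 + 287.25 + 164.46 + 53.52 + 7.76 + 0.77 = 770.19
TFR = 5 × 770.19 / 1000 = 3.85095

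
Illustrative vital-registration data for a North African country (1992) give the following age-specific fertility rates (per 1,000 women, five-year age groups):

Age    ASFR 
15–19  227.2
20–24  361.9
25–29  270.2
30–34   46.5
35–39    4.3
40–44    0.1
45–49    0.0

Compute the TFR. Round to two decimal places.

Sum of ASFRs = 227.2 + 361.9 + 270.2 + 46.5 + 4.3 + 0.1 + 0.0 = 910.2
TFR = 5 × 910.2 / 1000 = 4.551

4.55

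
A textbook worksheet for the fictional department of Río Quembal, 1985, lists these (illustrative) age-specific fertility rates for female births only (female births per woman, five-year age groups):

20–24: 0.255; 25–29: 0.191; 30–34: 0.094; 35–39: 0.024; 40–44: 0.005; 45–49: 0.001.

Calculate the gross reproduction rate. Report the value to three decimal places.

Sum of female ASFRs = 0.255 + 0.191 + 0.094 + 0.024 + 0.005 + 0.001 = 0.570
GRR = 5 × 0.570 = 2.85

2.850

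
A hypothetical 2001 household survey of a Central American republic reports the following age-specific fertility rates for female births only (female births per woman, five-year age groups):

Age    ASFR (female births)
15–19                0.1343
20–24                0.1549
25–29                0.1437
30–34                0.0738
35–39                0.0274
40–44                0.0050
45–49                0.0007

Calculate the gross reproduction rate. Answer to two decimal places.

Sum of female ASFRs = 0.1343 + 0.1549 + 0.1437 + 0.0738 + 0.0274 + 0.0050 + 0.0007 = 0.5398
GRR = 5 × 0.5398 = 2.699

2.70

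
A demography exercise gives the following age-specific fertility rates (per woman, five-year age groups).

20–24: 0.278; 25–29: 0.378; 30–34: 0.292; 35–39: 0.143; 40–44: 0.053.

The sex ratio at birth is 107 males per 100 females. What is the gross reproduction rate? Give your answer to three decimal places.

2.763

Proportion female at birth = 100 / (100 + 107) = 0.48309.
Sum of ASFRs = 0.278 + 0.378 + 0.292 + 0.143 + 0.053 = 1.144
TFR = 5 × 1.144 = 5.72
GRR = 0.48309 × 5.72 = 2.76327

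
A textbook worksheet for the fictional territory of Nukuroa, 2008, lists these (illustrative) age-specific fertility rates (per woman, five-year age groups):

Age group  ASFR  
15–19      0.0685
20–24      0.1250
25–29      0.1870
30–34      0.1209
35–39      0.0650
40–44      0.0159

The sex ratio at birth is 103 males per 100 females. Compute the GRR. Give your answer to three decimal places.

1.434

Proportion female at birth = 100 / (100 + 103) = 0.49261.
Sum of ASFRs = 0.0685 + 0.1250 + 0.1870 + 0.1209 + 0.0650 + 0.0159 = 0.5823
TFR = 5 × 0.5823 = 2.9115
GRR = 0.49261 × 2.9115 = 1.43423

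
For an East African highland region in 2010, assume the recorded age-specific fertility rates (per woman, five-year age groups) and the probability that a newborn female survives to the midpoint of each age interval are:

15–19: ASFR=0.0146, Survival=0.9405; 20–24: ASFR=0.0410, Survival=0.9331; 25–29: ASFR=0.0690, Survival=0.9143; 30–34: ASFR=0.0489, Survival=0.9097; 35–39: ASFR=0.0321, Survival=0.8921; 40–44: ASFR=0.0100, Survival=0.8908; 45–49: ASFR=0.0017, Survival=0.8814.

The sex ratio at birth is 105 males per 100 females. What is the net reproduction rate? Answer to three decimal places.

Proportion female at birth = 100 / (100 + 105) = 0.48780.
Each age group contributes 5 × ASFR × survival:
  15–19: 5 × 0.0146 × 0.9405 = 0.06866
  20–24: 5 × 0.0410 × 0.9331 = 0.19129
  25–29: 5 × 0.0690 × 0.9143 = 0.31543
  30–34: 5 × 0.0489 × 0.9097 = 0.22242
  35–39: 5 × 0.0321 × 0.8921 = 0.14318
  40–44: 5 × 0.0100 × 0.8908 = 0.04454
  45–49: 5 × 0.0017 × 0.8814 = 0.00749
Sum = 0.99301
NRR = 0.48780 × 0.99301 = 0.48439
With NRR below 1 the population is below replacement fertility.

0.484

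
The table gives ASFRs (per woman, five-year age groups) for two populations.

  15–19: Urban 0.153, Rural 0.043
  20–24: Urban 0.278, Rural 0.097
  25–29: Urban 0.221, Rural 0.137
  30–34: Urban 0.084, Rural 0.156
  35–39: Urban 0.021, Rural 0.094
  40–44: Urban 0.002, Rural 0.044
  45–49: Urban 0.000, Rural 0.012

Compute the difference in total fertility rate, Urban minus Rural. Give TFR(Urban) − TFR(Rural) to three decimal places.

0.880

Urban:
  Sum of ASFRs = 0.153 + 0.278 + 0.221 + 0.084 + 0.021 + 0.002 + 0.000 = 0.759
  TFR = 5 × 0.759 = 3.795
Rural:
  Sum of ASFRs = 0.043 + 0.097 + 0.137 + 0.156 + 0.094 + 0.044 + 0.012 = 0.583
  TFR = 5 × 0.583 = 2.915
Difference = 3.795 − 2.915 = 0.88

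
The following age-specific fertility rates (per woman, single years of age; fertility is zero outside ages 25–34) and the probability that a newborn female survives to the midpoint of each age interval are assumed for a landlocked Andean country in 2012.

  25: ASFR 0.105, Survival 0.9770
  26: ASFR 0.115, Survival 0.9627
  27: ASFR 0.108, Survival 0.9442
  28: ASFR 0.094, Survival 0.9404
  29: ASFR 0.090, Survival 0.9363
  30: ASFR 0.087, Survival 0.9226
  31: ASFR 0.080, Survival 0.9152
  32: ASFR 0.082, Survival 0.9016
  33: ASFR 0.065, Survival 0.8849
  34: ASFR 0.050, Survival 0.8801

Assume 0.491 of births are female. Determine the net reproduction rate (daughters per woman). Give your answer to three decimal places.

0.401

Proportion female at birth = 0.491.
Weighting each age-specific rate by interval width and survival:
  25: 1 × 0.105 × 0.9770 = 0.10259
  26: 1 × 0.115 × 0.9627 = 0.11071
  27: 1 × 0.108 × 0.9442 = 0.10197
  28: 1 × 0.094 × 0.9404 = 0.08840
  29: 1 × 0.090 × 0.9363 = 0.08427
  30: 1 × 0.087 × 0.9226 = 0.08027
  31: 1 × 0.080 × 0.9152 = 0.07322
  32: 1 × 0.082 × 0.9016 = 0.07393
  33: 1 × 0.065 × 0.8849 = 0.05752
  34: 1 × 0.050 × 0.8801 = 0.04401
Sum = 0.81689
NRR = 0.491 × 0.81689 = 0.40109
NRR < 1, so the cohort does not fully replace itself.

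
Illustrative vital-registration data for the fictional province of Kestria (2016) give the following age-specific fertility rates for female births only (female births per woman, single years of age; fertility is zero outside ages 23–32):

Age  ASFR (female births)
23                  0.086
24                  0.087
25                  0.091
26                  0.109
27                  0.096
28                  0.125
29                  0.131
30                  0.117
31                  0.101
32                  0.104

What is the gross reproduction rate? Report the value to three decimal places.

1.047

Sum of female ASFRs = 0.086 + 0.087 + 0.091 + 0.109 + 0.096 + 0.125 + 0.131 + 0.117 + 0.101 + 0.104 = 1.047
GRR = 1.047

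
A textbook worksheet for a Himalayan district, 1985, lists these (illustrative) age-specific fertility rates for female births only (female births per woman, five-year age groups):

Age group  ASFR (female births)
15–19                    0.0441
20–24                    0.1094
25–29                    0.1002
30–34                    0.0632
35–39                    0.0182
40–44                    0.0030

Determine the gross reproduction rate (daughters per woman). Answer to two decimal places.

Sum of female ASFRs = 0.0441 + 0.1094 + 0.1002 + 0.0632 + 0.0182 + 0.0030 = 0.3381
GRR = 5 × 0.3381 = 1.6905

1.69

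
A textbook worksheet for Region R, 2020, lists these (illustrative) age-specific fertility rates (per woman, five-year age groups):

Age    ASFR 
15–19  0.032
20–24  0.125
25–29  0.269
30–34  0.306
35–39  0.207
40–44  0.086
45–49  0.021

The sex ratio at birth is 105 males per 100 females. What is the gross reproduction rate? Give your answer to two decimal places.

2.55

Proportion female at birth = 100 / (100 + 105) = 0.48780.
Sum of ASFRs = 0.032 + 0.125 + 0.269 + 0.306 + 0.207 + 0.086 + 0.021 = 1.046
TFR = 5 × 1.046 = 5.23
GRR = 0.48780 × 5.23 = 2.55119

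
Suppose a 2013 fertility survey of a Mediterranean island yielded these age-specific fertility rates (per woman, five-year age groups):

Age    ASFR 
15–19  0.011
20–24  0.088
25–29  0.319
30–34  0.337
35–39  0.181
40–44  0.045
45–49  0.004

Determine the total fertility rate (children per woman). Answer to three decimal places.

Sum of ASFRs = 0.011 + 0.088 + 0.319 + 0.337 + 0.181 + 0.045 + 0.004 = 0.985
TFR = 5 × 0.985 = 4.925

4.925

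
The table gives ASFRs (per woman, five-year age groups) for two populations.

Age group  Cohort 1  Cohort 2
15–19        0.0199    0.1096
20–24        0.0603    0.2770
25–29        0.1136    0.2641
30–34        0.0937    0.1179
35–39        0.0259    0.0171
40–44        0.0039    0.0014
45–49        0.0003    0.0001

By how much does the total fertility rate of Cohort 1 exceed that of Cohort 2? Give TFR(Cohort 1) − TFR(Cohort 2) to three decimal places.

-2.348

Cohort 1:
  Sum of ASFRs = 0.0199 + 0.0603 + 0.1136 + 0.0937 + 0.0259 + 0.0039 + 0.0003 = 0.3176
  TFR = 5 × 0.3176 = 1.588
Cohort 2:
  Sum of ASFRs = 0.1096 + 0.2770 + 0.2641 + 0.1179 + 0.0171 + 0.0014 + 0.0001 = 0.7872
  TFR = 5 × 0.7872 = 3.936
Difference = 1.588 − 3.936 = -2.348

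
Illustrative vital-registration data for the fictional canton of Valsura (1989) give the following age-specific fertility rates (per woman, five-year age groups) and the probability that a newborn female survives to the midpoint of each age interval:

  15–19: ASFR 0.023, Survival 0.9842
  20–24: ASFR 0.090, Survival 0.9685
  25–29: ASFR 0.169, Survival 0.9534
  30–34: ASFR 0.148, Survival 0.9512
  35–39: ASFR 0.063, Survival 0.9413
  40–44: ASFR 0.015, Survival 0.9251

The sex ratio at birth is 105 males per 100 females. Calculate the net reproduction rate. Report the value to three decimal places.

Proportion female at birth = 100 / (100 + 105) = 0.48780.
Survival-weighted fertility by age (5·fₓ·Sₓ):
  15–19: 5 × 0.023 × 0.9842 = 0.11318
  20–24: 5 × 0.090 × 0.9685 = 0.43583
  25–29: 5 × 0.169 × 0.9534 = 0.80562
  30–34: 5 × 0.148 × 0.9512 = 0.70389
  35–39: 5 × 0.063 × 0.9413 = 0.29651
  40–44: 5 × 0.015 × 0.9251 = 0.06938
Sum = 2.42441
NRR = 0.48780 × 2.42441 = 1.18263

1.183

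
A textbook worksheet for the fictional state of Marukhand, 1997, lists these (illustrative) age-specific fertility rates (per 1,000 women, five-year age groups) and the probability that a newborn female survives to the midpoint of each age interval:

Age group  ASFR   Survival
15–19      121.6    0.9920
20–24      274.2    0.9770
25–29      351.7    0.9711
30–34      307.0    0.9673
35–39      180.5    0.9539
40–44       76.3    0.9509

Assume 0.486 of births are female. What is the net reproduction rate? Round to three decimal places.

3.090

Proportion female at birth = 0.486.
Survival-weighted fertility by age (5·fₓ·Sₓ):
  15–19: 5 × 121.6/1000 × 0.9920 = 0.60314
  20–24: 5 × 274.2/1000 × 0.9770 = 1.33947
  25–29: 5 × 351.7/1000 × 0.9711 = 1.70768
  30–34: 5 × 307.0/1000 × 0.9673 = 1.48481
  35–39: 5 × 180.5/1000 × 0.9539 = 0.86089
  40–44: 5 × 76.3/1000 × 0.9509 = 0.36277
Sum = 6.35876
NRR = 0.486 × 6.35876 = 3.09036
NRR > 1, so each generation more than replaces itself.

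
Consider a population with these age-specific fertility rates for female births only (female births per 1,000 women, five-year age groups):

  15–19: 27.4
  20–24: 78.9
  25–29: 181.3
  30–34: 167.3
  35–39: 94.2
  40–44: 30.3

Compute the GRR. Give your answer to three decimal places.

Sum of female ASFRs = 27.4 + 78.9 + 181.3 + 167.3 + 94.2 + 30.3 = 579.4
GRR = 5 × 579.4 / 1000 = 2.897

2.897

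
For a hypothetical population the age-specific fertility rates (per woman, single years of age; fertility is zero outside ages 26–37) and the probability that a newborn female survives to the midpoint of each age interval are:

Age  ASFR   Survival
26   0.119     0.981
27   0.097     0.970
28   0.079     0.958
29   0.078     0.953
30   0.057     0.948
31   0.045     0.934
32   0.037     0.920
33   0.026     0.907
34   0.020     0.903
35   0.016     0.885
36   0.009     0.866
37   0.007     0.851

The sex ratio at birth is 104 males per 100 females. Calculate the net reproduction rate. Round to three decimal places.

Proportion female at birth = 100 / (100 + 104) = 0.49020.
Survival-weighted fertility by age (1·fₓ·Sₓ):
  26: 1 × 0.119 × 0.981 = 0.11674
  27: 1 × 0.097 × 0.970 = 0.09409
  28: 1 × 0.079 × 0.958 = 0.07568
  29: 1 × 0.078 × 0.953 = 0.07433
  30: 1 × 0.057 × 0.948 = 0.05404
  31: 1 × 0.045 × 0.934 = 0.04203
  32: 1 × 0.037 × 0.920 = 0.03404
  33: 1 × 0.026 × 0.907 = 0.02358
  34: 1 × 0.020 × 0.903 = 0.01806
  35: 1 × 0.016 × 0.885 = 0.01416
  36: 1 × 0.009 × 0.866 = 0.00779
  37: 1 × 0.007 × 0.851 = 0.00596
Sum = 0.56050
NRR = 0.49020 × 0.56050 = 0.27476
NRR < 1, so the cohort does not fully replace itself.

0.275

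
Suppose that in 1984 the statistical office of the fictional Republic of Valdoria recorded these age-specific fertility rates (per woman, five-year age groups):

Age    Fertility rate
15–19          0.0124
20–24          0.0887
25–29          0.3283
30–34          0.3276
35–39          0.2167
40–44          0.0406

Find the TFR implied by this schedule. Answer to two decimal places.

Sum of ASFRs = 0.0124 + 0.0887 + 0.3283 + 0.3276 + 0.2167 + 0.0406 = 1.0143
TFR = 5 × 1.0143 = 5.0715

5.07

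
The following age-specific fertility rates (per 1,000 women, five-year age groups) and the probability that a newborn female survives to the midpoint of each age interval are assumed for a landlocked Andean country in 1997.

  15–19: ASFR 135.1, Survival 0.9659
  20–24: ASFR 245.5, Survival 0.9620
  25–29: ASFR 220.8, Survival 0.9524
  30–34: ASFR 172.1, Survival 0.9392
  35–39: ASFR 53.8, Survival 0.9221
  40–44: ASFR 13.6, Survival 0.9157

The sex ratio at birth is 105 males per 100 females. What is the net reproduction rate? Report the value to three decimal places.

Proportion female at birth = 100 / (100 + 105) = 0.48780.
Weighting each age-specific rate by interval width and survival:
  15–19: 5 × 135.1/1000 × 0.9659 = 0.65247
  20–24: 5 × 245.5/1000 × 0.9620 = 1.18086
  25–29: 5 × 220.8/1000 × 0.9524 = 1.05145
  30–34: 5 × 172.1/1000 × 0.9392 = 0.80818
  35–39: 5 × 53.8/1000 × 0.9221 = 0.24804
  40–44: 5 × 13.6/1000 × 0.9157 = 0.06227
Sum = 4.00327
NRR = 0.48780 × 4.00327 = 1.95280

1.953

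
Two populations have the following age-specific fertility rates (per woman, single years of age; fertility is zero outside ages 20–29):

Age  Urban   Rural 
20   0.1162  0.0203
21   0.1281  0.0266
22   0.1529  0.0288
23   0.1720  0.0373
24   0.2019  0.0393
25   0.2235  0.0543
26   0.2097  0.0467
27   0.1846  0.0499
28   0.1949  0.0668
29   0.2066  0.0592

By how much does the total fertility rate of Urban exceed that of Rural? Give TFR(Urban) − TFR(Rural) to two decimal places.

Urban:
  Sum of ASFRs = 0.1162 + 0.1281 + 0.1529 + 0.1720 + 0.2019 + 0.2235 + 0.2097 + 0.1846 + 0.1949 + 0.2066 = 1.7904
  TFR = 1.7904
Rural:
  Sum of ASFRs = 0.0203 + 0.0266 + 0.0288 + 0.0373 + 0.0393 + 0.0543 + 0.0467 + 0.0499 + 0.0668 + 0.0592 = 0.4292
  TFR = 0.4292
Difference = 1.7904 − 0.4292 = 1.3612

1.36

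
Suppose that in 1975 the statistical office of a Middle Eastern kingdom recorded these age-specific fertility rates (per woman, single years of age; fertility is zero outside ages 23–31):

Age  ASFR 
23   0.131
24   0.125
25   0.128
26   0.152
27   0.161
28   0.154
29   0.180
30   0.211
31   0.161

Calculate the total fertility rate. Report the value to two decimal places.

Sum of ASFRs = 0.131 + 0.125 + 0.128 + 0.152 + 0.161 + 0.154 + 0.180 + 0.211 + 0.161 = 1.403
TFR = 1.403

1.40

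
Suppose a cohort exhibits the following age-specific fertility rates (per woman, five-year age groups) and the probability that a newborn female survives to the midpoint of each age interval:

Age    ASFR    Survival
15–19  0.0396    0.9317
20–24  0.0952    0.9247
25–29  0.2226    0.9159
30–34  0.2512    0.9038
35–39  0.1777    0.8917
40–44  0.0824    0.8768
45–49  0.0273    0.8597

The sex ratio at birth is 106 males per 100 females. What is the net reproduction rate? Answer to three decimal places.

1.966

Proportion female at birth = 100 / (100 + 106) = 0.48544.
Survival-weighted fertility by age (5·fₓ·Sₓ):
  15–19: 5 × 0.0396 × 0.9317 = 0.18448
  20–24: 5 × 0.0952 × 0.9247 = 0.44016
  25–29: 5 × 0.2226 × 0.9159 = 1.01940
  30–34: 5 × 0.2512 × 0.9038 = 1.13517
  35–39: 5 × 0.1777 × 0.8917 = 0.79228
  40–44: 5 × 0.0824 × 0.8768 = 0.36124
  45–49: 5 × 0.0273 × 0.8597 = 0.11735
Sum = 4.05008
NRR = 0.48544 × 4.05008 = 1.96607
With NRR above 1 the population is above replacement fertility.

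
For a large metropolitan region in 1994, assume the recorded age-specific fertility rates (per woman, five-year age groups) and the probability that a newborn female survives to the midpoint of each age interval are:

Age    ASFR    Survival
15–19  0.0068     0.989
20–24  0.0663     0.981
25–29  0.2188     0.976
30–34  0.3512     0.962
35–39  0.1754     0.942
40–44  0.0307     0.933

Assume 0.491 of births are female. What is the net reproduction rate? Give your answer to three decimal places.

2.006

Proportion female at birth = 0.491.
Survival-weighted fertility by age (5·fₓ·Sₓ):
  15–19: 5 × 0.0068 × 0.989 = 0.03363
  20–24: 5 × 0.0663 × 0.981 = 0.32520
  25–29: 5 × 0.2188 × 0.976 = 1.06774
  30–34: 5 × 0.3512 × 0.962 = 1.68927
  35–39: 5 × 0.1754 × 0.942 = 0.82613
  40–44: 5 × 0.0307 × 0.933 = 0.14322
Sum = 4.08519
NRR = 0.491 × 4.08519 = 2.00583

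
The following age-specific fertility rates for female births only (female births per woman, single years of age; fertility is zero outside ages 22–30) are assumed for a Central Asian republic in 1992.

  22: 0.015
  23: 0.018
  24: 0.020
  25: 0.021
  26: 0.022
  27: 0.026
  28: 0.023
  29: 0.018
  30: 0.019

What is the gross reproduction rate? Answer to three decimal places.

Sum of female ASFRs = 0.015 + 0.018 + 0.020 + 0.021 + 0.022 + 0.026 + 0.023 + 0.018 + 0.019 = 0.182
GRR = 0.182

0.182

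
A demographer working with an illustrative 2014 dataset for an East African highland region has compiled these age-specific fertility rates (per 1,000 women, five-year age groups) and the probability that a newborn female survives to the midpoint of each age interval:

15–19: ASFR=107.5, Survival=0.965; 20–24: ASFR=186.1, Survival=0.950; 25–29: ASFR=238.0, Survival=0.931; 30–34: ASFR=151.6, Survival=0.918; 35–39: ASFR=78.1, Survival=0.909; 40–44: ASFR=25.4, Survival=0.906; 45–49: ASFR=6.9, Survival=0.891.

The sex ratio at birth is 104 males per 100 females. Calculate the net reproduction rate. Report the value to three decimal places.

Proportion female at birth = 100 / (100 + 104) = 0.49020.
Weighting each age-specific rate by interval width and survival:
  15–19: 5 × 107.5/1000 × 0.965 = 0.51869
  20–24: 5 × 186.1/1000 × 0.950 = 0.88398
  25–29: 5 × 238.0/1000 × 0.931 = 1.10789
  30–34: 5 × 151.6/1000 × 0.918 = 0.69584
  35–39: 5 × 78.1/1000 × 0.909 = 0.35496
  40–44: 5 × 25.4/1000 × 0.906 = 0.11506
  45–49: 5 × 6.9/1000 × 0.891 = 0.03074
Sum = 3.70716
NRR = 0.49020 × 3.70716 = 1.81725

1.817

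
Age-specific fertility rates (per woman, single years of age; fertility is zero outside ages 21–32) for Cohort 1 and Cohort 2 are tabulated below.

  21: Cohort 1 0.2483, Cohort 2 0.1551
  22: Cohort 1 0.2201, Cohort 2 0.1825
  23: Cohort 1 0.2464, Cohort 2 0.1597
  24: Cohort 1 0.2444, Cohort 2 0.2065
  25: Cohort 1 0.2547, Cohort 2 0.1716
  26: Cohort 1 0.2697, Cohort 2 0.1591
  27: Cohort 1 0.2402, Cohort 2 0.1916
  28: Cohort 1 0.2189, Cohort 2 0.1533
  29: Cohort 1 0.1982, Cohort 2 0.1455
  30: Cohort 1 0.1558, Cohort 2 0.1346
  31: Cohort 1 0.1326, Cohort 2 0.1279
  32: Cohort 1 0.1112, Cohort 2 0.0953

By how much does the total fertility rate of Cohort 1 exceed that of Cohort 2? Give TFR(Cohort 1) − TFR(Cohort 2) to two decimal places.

0.66

Cohort 1:
  Sum of ASFRs = 0.2483 + 0.2201 + 0.2464 + 0.2444 + 0.2547 + 0.2697 + 0.2402 + 0.2189 + 0.1982 + 0.1558 + 0.1326 + 0.1112 = 2.5405
  TFR = 2.5405
Cohort 2:
  Sum of ASFRs = 0.1551 + 0.1825 + 0.1597 + 0.2065 + 0.1716 + 0.1591 + 0.1916 + 0.1533 + 0.1455 + 0.1346 + 0.1279 + 0.0953 = 1.8827
  TFR = 1.8827
Difference = 2.5405 − 1.8827 = 0.6578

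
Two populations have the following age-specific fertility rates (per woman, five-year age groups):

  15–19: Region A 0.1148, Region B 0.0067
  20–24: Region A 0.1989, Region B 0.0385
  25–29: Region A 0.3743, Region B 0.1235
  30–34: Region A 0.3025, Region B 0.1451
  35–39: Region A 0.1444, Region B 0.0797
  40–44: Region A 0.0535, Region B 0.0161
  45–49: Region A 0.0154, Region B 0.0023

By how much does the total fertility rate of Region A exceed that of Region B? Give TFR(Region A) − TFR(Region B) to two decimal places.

3.96

Region A:
  Sum of ASFRs = 0.1148 + 0.1989 + 0.3743 + 0.3025 + 0.1444 + 0.0535 + 0.0154 = 1.2038
  TFR = 5 × 1.2038 = 6.019
Region B:
  Sum of ASFRs = 0.0067 + 0.0385 + 0.1235 + 0.1451 + 0.0797 + 0.0161 + 0.0023 = 0.4119
  TFR = 5 × 0.4119 = 2.0595
Difference = 6.019 − 2.0595 = 3.9595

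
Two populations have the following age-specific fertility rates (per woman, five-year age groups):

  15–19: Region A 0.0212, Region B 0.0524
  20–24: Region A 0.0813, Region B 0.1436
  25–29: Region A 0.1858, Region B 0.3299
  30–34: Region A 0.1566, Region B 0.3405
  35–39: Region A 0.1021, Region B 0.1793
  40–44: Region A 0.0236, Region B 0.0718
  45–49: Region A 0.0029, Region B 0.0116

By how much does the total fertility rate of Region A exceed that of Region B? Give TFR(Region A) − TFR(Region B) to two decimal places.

Region A:
  Sum of ASFRs = 0.0212 + 0.0813 + 0.1858 + 0.1566 + 0.1021 + 0.0236 + 0.0029 = 0.5735
  TFR = 5 × 0.5735 = 2.8675
Region B:
  Sum of ASFRs = 0.0524 + 0.1436 + 0.3299 + 0.3405 + 0.1793 + 0.0718 + 0.0116 = 1.1291
  TFR = 5 × 1.1291 = 5.6455
Difference = 2.8675 − 5.6455 = -2.778

-2.78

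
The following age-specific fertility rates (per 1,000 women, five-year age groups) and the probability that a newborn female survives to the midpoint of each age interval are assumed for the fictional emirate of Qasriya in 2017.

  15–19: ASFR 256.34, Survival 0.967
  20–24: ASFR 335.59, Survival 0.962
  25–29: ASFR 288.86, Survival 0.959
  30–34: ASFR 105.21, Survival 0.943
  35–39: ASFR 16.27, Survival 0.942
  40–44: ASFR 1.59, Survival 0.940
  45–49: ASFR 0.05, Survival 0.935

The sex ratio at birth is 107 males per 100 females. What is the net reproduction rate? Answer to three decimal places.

Proportion female at birth = 100 / (100 + 107) = 0.48309.
Survival-weighted fertility by age (5·fₓ·Sₓ):
  15–19: 5 × 256.34/1000 × 0.967 = 1.23940
  20–24: 5 × 335.59/1000 × 0.962 = 1.61419
  25–29: 5 × 288.86/1000 × 0.959 = 1.38508
  30–34: 5 × 105.21/1000 × 0.943 = 0.49607
  35–39: 5 × 16.27/1000 × 0.942 = 0.07663
  40–44: 5 × 1.59/1000 × 0.940 = 0.00747
  45–49: 5 × 0.05/1000 × 0.935 = 0.00023
Sum = 4.81907
NRR = 0.48309 × 4.81907 = 2.32804
An NRR exceeding 1 indicates intrinsic growth under these rates.

2.328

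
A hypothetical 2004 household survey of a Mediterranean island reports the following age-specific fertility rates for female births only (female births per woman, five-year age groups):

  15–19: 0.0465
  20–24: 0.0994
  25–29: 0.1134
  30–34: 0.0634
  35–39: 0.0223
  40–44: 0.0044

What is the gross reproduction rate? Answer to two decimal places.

Sum of female ASFRs = 0.0465 + 0.0994 + 0.1134 + 0.0634 + 0.0223 + 0.0044 = 0.3494
GRR = 5 × 0.3494 = 1.747

1.75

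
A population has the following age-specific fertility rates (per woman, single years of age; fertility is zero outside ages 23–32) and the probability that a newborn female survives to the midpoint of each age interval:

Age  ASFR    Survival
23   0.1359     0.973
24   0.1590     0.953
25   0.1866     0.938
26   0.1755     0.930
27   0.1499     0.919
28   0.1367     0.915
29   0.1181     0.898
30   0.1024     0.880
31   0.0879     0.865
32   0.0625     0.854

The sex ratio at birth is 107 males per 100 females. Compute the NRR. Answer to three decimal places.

0.585

Proportion female at birth = 100 / (100 + 107) = 0.48309.
Per-age-group product (1 × ASFR × survival probability):
  23: 1 × 0.1359 × 0.973 = 0.13223
  24: 1 × 0.1590 × 0.953 = 0.15153
  25: 1 × 0.1866 × 0.938 = 0.17503
  26: 1 × 0.1755 × 0.930 = 0.16322
  27: 1 × 0.1499 × 0.919 = 0.13776
  28: 1 × 0.1367 × 0.915 = 0.12508
  29: 1 × 0.1181 × 0.898 = 0.10605
  30: 1 × 0.1024 × 0.880 = 0.09011
  31: 1 × 0.0879 × 0.865 = 0.07603
  32: 1 × 0.0625 × 0.854 = 0.05338
Sum = 1.21042
NRR = 0.48309 × 1.21042 = 0.58474
NRR < 1, so the cohort does not fully replace itself.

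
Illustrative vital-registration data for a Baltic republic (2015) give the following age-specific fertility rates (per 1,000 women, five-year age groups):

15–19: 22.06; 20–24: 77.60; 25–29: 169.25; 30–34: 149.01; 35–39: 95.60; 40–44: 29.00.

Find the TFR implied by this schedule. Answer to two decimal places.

Sum of ASFRs = 22.06 + 77.60 + 169.25 + 149.01 + 95.60 + 29.00 = 542.52
TFR = 5 × 542.52 / 1000 = 2.7126

2.71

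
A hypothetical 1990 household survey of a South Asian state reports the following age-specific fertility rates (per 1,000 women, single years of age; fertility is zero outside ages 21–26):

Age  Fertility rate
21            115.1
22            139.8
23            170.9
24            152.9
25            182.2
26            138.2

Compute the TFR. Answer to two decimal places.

Sum of ASFRs = 115.1 + 139.8 + 170.9 + 152.9 + 182.2 + 138.2 = 899.1
TFR = 899.1 / 1000 = 0.8991

0.90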